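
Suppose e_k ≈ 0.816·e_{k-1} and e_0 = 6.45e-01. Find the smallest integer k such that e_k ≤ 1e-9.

100

After k steps, e_k ≈ 6.45e-01·0.816^k.
Need 0.816^k ≤ 1e-9/6.45e-01 = 1.55039e-09.
k ≥ ln(1.55039e-09)/ln(0.816) = -20.2848/-0.20334 = 99.758.
Smallest integer k = 100.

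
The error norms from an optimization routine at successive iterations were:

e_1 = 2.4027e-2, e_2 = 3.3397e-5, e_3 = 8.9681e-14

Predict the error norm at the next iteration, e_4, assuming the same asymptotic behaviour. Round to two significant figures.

First estimate the order: p ≈ ln(e_3/e_2) / ln(e_2/e_1) = ln(8.9681e-14/3.3397e-5)/ln(3.3397e-5/2.4027e-2) = ln(2.6853e-09)/ln(0.00138998) ≈ 3.0000.
Then e_4 ≈ e_3·(e_3/e_2)^p = 8.9681e-14·(2.6853e-09)^3.0000 = 8.9681e-14·1.93633e-26 ≈ 1.737e-39.

1.7e-39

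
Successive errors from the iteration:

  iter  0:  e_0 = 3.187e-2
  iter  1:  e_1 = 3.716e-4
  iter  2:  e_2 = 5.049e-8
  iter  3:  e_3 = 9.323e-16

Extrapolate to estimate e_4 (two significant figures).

First estimate the order: p ≈ ln(e_3/e_2) / ln(e_2/e_1) = ln(9.323e-16/5.049e-8)/ln(5.049e-8/3.716e-4) = ln(1.8465e-08)/ln(0.000135872) ≈ 2.0000.
Then e_4 ≈ e_3·(e_3/e_2)^p = 9.323e-16·(1.8465e-08)^2.0000 = 9.323e-16·3.40956e-16 ≈ 3.179e-31.

3.2e-31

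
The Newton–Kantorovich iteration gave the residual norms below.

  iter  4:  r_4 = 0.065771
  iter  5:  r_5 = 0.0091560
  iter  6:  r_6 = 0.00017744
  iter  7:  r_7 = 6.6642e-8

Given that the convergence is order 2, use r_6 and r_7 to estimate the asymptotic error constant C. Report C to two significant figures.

2.1

C ≈ r_7 / r_6^2
  = 6.6642e-8 / (0.00017744)^2
  = 6.6642e-8 / 3.1485e-08 ≈ 2.1166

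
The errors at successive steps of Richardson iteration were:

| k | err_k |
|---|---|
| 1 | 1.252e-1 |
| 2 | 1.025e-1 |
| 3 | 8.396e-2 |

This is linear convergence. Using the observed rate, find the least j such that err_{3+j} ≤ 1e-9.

92

Rate ρ ≈ err_3/err_2 = 8.396e-2/1.025e-1 = 0.8191.
After j more steps, err_{3+j} ≈ 8.396e-2·ρ^j; need ρ^j ≤ 1e-9/8.396e-2 = 1.19104e-08.
j ≥ ln(1.19104e-08)/ln(0.8191) = -18.2459/-0.19955 = 91.435.
So 92 more iterations are needed.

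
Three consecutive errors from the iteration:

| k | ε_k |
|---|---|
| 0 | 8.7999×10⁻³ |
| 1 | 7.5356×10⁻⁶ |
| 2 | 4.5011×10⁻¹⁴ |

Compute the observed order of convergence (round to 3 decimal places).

p ≈ ln(ε_2/ε_1) / ln(ε_1/ε_0)
  = ln(4.5011×10⁻¹⁴/7.5356×10⁻⁶) / ln(7.5356×10⁻⁶/8.7999×10⁻³)
  = ln(5.97311e-09) / ln(0.000856328)
  = -18.935998 / -7.062857 ≈ 2.681068

2.681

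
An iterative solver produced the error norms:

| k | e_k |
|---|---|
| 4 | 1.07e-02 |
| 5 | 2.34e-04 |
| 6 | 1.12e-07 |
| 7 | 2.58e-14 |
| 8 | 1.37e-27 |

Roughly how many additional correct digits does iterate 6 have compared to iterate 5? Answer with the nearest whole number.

3

Digits gained ≈ log₁₀(e_5/e_6) = log₁₀(2.34e-04/1.12e-07) = log₁₀(2089.29) ≈ 3.320.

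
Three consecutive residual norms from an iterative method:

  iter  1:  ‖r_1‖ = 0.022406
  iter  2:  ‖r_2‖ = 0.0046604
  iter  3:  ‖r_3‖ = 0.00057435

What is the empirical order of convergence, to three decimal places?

1.333

p ≈ ln(‖r_3‖/‖r_2‖) / ln(‖r_2‖/‖r_1‖)
  = ln(0.00057435/0.0046604) / ln(0.0046604/0.022406)
  = ln(0.12324) / ln(0.207998)
  = -2.093622 / -1.570227 ≈ 1.333324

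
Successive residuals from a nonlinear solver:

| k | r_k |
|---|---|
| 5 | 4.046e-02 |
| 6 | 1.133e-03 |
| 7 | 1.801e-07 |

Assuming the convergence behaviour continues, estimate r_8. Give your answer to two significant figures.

9.2e-17

First estimate the order: p ≈ ln(r_7/r_6) / ln(r_6/r_5) = ln(1.801e-07/1.133e-03)/ln(1.133e-03/4.046e-02) = ln(0.000158959)/ln(0.028003) ≈ 2.4464.
Then r_8 ≈ r_7·(r_7/r_6)^p = 1.801e-07·(0.000158959)^2.4464 = 1.801e-07·5.09124e-10 ≈ 9.169e-17.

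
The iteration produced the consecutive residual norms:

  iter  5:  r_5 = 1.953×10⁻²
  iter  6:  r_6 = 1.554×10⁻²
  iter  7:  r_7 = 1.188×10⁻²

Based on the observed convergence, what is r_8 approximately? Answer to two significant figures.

8.7e-3

First estimate the order: p ≈ ln(r_7/r_6) / ln(r_6/r_5) = ln(1.188×10⁻²/1.554×10⁻²)/ln(1.554×10⁻²/1.953×10⁻²) = ln(0.764479)/ln(0.795699) ≈ 1.1751.
Then r_8 ≈ r_7·(r_7/r_6)^p = 1.188×10⁻²·(0.764479)^1.1751 = 1.188×10⁻²·0.729362 ≈ 0.008665.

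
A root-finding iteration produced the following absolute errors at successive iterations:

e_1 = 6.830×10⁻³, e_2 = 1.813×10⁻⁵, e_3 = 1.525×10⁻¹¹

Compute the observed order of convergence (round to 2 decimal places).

p ≈ ln(e_3/e_2) / ln(e_2/e_1)
  = ln(1.525×10⁻¹¹/1.813×10⁻⁵) / ln(1.813×10⁻⁵/6.830×10⁻³)
  = ln(8.41147e-07) / ln(0.00265447)
  = -13.98850 / -5.93151 ≈ 2.35834

2.36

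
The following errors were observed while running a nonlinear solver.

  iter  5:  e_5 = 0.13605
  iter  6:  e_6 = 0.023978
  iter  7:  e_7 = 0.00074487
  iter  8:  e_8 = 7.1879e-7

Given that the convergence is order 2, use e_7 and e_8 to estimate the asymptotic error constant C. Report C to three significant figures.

1.30

C ≈ e_8 / e_7^2
  = 7.1879e-7 / (0.00074487)^2
  = 7.1879e-7 / 5.54831e-07 ≈ 1.2955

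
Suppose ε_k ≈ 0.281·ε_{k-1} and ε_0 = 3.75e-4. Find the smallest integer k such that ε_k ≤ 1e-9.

11

After k steps, ε_k ≈ 3.75e-4·0.281^k.
Need 0.281^k ≤ 1e-9/3.75e-4 = 2.66667e-06.
k ≥ ln(2.66667e-06)/ln(0.281) = -12.8347/-1.26940 = 10.111.
Smallest integer k = 11.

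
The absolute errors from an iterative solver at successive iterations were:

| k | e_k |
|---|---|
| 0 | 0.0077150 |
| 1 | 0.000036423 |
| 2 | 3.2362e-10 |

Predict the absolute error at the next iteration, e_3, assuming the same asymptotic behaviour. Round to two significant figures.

First estimate the order: p ≈ ln(e_2/e_1) / ln(e_1/e_0) = ln(3.2362e-10/0.000036423)/ln(0.000036423/0.0077150) = ln(8.88505e-06)/ln(0.00472106) ≈ 2.1717.
Then e_3 ≈ e_2·(e_2/e_1)^p = 3.2362e-10·(8.88505e-06)^2.1717 = 3.2362e-10·1.07153e-11 ≈ 3.468e-21.

3.5e-21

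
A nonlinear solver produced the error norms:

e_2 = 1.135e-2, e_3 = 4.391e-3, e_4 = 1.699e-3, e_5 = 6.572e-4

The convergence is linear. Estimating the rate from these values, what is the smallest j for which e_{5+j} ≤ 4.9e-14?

Rate ρ ≈ e_5/e_4 = 6.572e-4/1.699e-3 = 0.3868.
After j more steps, e_{5+j} ≈ 6.572e-4·ρ^j; need ρ^j ≤ 4.9e-14/6.572e-4 = 7.45587e-11.
j ≥ ln(7.45587e-11)/ln(0.3868) = -23.3194/-0.94985 = 24.551.
So 25 more iterations are needed.

25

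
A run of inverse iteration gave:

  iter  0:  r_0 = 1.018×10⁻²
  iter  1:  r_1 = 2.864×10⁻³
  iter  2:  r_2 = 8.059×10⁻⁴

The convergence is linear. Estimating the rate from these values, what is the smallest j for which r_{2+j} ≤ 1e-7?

8

Rate ρ ≈ r_2/r_1 = 8.059×10⁻⁴/2.864×10⁻³ = 0.2814.
After j more steps, r_{2+j} ≈ 8.059×10⁻⁴·ρ^j; need ρ^j ≤ 1e-7/8.059×10⁻⁴ = 0.000124085.
j ≥ ln(0.000124085)/ln(0.2814) = -8.9945/-1.26798 = 7.094.
So 8 more iterations are needed.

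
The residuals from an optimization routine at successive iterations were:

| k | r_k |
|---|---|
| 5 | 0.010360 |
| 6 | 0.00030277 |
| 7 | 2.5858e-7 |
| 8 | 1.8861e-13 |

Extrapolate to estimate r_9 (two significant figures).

First estimate the order: p ≈ ln(r_8/r_7) / ln(r_7/r_6) = ln(1.8861e-13/2.5858e-7)/ln(2.5858e-7/0.00030277) = ln(7.29407e-07)/ln(0.000854048) ≈ 2.0000.
Then r_9 ≈ r_8·(r_8/r_7)^p = 1.8861e-13·(7.29407e-07)^2.0000 = 1.8861e-13·5.32035e-13 ≈ 1.003e-25.

1.0e-25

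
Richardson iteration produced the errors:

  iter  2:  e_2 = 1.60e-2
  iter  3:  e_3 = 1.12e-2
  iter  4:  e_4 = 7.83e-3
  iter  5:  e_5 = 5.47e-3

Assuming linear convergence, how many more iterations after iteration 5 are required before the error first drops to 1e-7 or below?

Rate ρ ≈ e_5/e_4 = 5.47e-3/7.83e-3 = 0.6986.
After j more steps, e_{5+j} ≈ 5.47e-3·ρ^j; need ρ^j ≤ 1e-7/5.47e-3 = 1.82815e-05.
j ≥ ln(1.82815e-05)/ln(0.6986) = -10.9096/-0.35868 = 30.416.
So 31 more iterations are needed.

31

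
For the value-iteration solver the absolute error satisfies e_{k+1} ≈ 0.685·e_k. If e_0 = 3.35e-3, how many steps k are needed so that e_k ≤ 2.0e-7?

26

After k steps, e_k ≈ 3.35e-3·0.685^k.
Need 0.685^k ≤ 2.0e-7/3.35e-3 = 5.97015e-05.
k ≥ ln(5.97015e-05)/ln(0.685) = -9.7262/-0.37834 = 25.708.
Smallest integer k = 26.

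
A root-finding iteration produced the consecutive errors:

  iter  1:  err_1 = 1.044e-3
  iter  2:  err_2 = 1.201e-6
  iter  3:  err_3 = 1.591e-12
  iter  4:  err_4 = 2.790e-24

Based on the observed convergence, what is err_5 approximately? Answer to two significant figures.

First estimate the order: p ≈ ln(err_4/err_3) / ln(err_3/err_2) = ln(2.790e-24/1.591e-12)/ln(1.591e-12/1.201e-6) = ln(1.75361e-12)/ln(1.32473e-06) ≈ 2.0001.
Then err_5 ≈ err_4·(err_4/err_3)^p = 2.790e-24·(1.75361e-12)^2.0001 = 2.790e-24·3.06684e-24 ≈ 8.556e-48.

8.6e-48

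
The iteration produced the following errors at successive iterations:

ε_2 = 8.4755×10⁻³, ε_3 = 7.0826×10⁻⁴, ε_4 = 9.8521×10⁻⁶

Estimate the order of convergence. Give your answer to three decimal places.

p ≈ ln(ε_4/ε_3) / ln(ε_3/ε_2)
  = ln(9.8521×10⁻⁶/7.0826×10⁻⁴) / ln(7.0826×10⁻⁴/8.4755×10⁻³)
  = ln(0.0139103) / ln(0.0835656)
  = -4.275126 / -2.482123 ≈ 1.722367

1.722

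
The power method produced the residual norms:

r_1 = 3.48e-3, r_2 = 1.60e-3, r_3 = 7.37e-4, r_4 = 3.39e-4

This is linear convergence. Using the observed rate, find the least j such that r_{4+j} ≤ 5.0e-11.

Rate ρ ≈ r_4/r_3 = 3.39e-4/7.37e-4 = 0.4600.
After j more steps, r_{4+j} ≈ 3.39e-4·ρ^j; need ρ^j ≤ 5.0e-11/3.39e-4 = 1.47493e-07.
j ≥ ln(1.47493e-07)/ln(0.4600) = -15.7295/-0.77653 = 20.256.
So 21 more iterations are needed.

21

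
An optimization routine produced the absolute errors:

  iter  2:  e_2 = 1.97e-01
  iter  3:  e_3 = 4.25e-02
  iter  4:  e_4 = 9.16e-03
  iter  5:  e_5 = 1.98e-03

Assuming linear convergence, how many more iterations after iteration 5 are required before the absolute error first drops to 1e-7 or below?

Rate ρ ≈ e_5/e_4 = 1.98e-03/9.16e-03 = 0.2162.
After j more steps, e_{5+j} ≈ 1.98e-03·ρ^j; need ρ^j ≤ 1e-7/1.98e-03 = 5.05051e-05.
j ≥ ln(5.05051e-05)/ln(0.2162) = -9.8934/-1.53155 = 6.460.
So 7 more iterations are needed.

7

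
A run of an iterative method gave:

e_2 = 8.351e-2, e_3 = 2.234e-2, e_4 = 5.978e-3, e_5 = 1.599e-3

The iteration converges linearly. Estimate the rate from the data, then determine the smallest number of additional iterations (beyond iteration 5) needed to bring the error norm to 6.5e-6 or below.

5

Rate ρ ≈ e_5/e_4 = 1.599e-3/5.978e-3 = 0.2675.
After j more steps, e_{5+j} ≈ 1.599e-3·ρ^j; need ρ^j ≤ 6.5e-6/1.599e-3 = 0.00406504.
j ≥ ln(0.00406504)/ln(0.2675) = -5.5053/-1.31864 = 4.175.
So 5 more iterations are needed.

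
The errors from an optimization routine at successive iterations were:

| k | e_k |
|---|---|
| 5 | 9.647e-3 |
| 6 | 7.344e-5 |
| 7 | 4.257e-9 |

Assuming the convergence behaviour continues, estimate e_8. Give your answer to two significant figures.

First estimate the order: p ≈ ln(e_7/e_6) / ln(e_6/e_5) = ln(4.257e-9/7.344e-5)/ln(7.344e-5/9.647e-3) = ln(5.79657e-05)/ln(0.00761273) ≈ 2.0000.
Then e_8 ≈ e_7·(e_7/e_6)^p = 4.257e-9·(5.79657e-05)^2.0000 = 4.257e-9·3.36002e-09 ≈ 1.43e-17.

1.4e-17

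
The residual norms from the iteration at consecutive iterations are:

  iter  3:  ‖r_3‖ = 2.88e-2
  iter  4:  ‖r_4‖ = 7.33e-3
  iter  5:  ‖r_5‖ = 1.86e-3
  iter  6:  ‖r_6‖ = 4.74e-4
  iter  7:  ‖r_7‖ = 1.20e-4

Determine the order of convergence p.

1

Consecutive ratios: ‖r_7‖/‖r_6‖ = 1.20e-4/4.74e-4 = 0.253165, ‖r_6‖/‖r_5‖ = 4.74e-4/1.86e-3 = 0.254839.
p ≈ ln(0.253165)/ln(0.254839) = -1.3737/-1.3671 ≈ 1.00.
So the convergence is linear (order 1).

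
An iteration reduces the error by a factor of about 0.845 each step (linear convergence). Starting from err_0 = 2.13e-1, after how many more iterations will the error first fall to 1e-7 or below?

87

After k steps, err_k ≈ 2.13e-1·0.845^k.
Need 0.845^k ≤ 1e-7/2.13e-1 = 4.69484e-07.
k ≥ ln(4.69484e-07)/ln(0.845) = -14.5716/-0.16842 = 86.519.
Smallest integer k = 87.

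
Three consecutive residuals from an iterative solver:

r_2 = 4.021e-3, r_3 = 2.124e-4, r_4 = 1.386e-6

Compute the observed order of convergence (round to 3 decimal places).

1.711

p ≈ ln(r_4/r_3) / ln(r_3/r_2)
  = ln(1.386e-6/2.124e-4) / ln(2.124e-4/4.021e-3)
  = ln(0.00652542) / ln(0.0528227)
  = -5.032050 / -2.940814 ≈ 1.711108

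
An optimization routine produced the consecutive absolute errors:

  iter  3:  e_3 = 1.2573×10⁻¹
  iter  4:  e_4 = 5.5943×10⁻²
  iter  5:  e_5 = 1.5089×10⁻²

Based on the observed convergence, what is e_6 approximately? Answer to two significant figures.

1.8e-3

First estimate the order: p ≈ ln(e_5/e_4) / ln(e_4/e_3) = ln(1.5089×10⁻²/5.5943×10⁻²)/ln(5.5943×10⁻²/1.2573×10⁻¹) = ln(0.269721)/ln(0.444946) ≈ 1.6181.
Then e_6 ≈ e_5·(e_5/e_4)^p = 1.5089×10⁻²·(0.269721)^1.6181 = 1.5089×10⁻²·0.119995 ≈ 0.001811.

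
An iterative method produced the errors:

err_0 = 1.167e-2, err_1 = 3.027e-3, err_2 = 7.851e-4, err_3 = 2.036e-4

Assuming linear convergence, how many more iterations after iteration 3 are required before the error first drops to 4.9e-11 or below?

Rate ρ ≈ err_3/err_2 = 2.036e-4/7.851e-4 = 0.2593.
After j more steps, err_{3+j} ≈ 2.036e-4·ρ^j; need ρ^j ≤ 4.9e-11/2.036e-4 = 2.40668e-07.
j ≥ ln(2.40668e-07)/ln(0.2593) = -15.2398/-1.34977 = 11.291.
So 12 more iterations are needed.

12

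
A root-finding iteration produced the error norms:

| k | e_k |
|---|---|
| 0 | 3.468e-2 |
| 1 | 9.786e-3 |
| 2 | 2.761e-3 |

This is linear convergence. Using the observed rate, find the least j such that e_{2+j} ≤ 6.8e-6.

Rate ρ ≈ e_2/e_1 = 2.761e-3/9.786e-3 = 0.2821.
After j more steps, e_{2+j} ≈ 2.761e-3·ρ^j; need ρ^j ≤ 6.8e-6/2.761e-3 = 0.00246288.
j ≥ ln(0.00246288)/ln(0.2821) = -6.0064/-1.26549 = 4.746.
So 5 more iterations are needed.

5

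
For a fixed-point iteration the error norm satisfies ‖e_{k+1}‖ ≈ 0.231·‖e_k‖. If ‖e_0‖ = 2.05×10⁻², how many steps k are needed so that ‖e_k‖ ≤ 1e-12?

After k steps, ‖e_k‖ ≈ 2.05×10⁻²·0.231^k.
Need 0.231^k ≤ 1e-12/2.05×10⁻² = 4.87805e-11.
k ≥ ln(4.87805e-11)/ln(0.231) = -23.7437/-1.46534 = 16.204.
Smallest integer k = 17.

17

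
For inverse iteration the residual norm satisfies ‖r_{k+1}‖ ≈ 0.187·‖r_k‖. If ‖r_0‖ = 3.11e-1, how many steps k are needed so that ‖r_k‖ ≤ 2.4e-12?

16

After k steps, ‖r_k‖ ≈ 3.11e-1·0.187^k.
Need 0.187^k ≤ 2.4e-12/3.11e-1 = 7.71704e-12.
k ≥ ln(7.71704e-12)/ln(0.187) = -25.5876/-1.67665 = 15.261.
Smallest integer k = 16.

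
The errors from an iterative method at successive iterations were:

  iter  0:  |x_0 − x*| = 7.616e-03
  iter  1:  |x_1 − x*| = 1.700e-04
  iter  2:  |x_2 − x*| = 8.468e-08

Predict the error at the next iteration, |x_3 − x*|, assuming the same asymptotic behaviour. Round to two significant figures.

First estimate the order: p ≈ ln(|x_2 − x*|/|x_1 − x*|) / ln(|x_1 − x*|/|x_0 − x*|) = ln(8.468e-08/1.700e-04)/ln(1.700e-04/7.616e-03) = ln(0.000498118)/ln(0.0223214) ≈ 2.0001.
Then |x_3 − x*| ≈ |x_2 − x*|·(|x_2 − x*|/|x_1 − x*|)^p = 8.468e-08·(0.000498118)^2.0001 = 8.468e-08·2.47933e-07 ≈ 2.099e-14.

2.1e-14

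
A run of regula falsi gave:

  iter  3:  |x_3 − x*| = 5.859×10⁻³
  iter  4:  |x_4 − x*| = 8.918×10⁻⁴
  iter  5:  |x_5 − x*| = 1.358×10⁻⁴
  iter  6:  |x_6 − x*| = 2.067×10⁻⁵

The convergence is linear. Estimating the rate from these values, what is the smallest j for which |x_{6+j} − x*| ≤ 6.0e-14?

Rate ρ ≈ |x_6 − x*|/|x_5 − x*| = 2.067×10⁻⁵/1.358×10⁻⁴ = 0.1522.
After j more steps, |x_{6+j} − x*| ≈ 2.067×10⁻⁵·ρ^j; need ρ^j ≤ 6.0e-14/2.067×10⁻⁵ = 2.90276e-09.
j ≥ ln(2.90276e-09)/ln(0.1522) = -19.6576/-1.88256 = 10.442.
So 11 more iterations are needed.

11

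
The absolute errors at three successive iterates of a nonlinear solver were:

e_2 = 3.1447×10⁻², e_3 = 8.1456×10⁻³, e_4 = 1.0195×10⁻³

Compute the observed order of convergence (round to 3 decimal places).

p ≈ ln(e_4/e_3) / ln(e_3/e_2)
  = ln(1.0195×10⁻³/8.1456×10⁻³) / ln(8.1456×10⁻³/3.1447×10⁻²)
  = ln(0.12516) / ln(0.259026)
  = -2.078162 / -1.350827 ≈ 1.538437

1.538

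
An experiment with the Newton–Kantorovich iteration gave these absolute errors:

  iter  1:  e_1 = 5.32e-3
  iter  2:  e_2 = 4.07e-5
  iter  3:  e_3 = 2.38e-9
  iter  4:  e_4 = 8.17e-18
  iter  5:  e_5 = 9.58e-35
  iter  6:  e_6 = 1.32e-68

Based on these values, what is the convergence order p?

Consecutive ratios: e_6/e_5 = 1.32e-68/9.58e-35 = 1.37787e-34, e_5/e_4 = 9.58e-35/8.17e-18 = 1.17258e-17.
p ≈ ln(1.37787e-34)/ln(1.17258e-17) = -77.9674/-38.9847 ≈ 2.00.
So the convergence is quadratic (order 2).

2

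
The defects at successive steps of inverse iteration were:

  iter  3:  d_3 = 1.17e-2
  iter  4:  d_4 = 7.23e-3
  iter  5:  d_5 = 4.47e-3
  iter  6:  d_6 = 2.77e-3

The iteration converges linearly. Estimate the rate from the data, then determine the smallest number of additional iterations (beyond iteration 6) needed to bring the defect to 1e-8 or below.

27

Rate ρ ≈ d_6/d_5 = 2.77e-3/4.47e-3 = 0.6197.
After j more steps, d_{6+j} ≈ 2.77e-3·ρ^j; need ρ^j ≤ 1e-8/2.77e-3 = 3.61011e-06.
j ≥ ln(3.61011e-06)/ln(0.6197) = -12.5318/-0.47852 = 26.189.
So 27 more iterations are needed.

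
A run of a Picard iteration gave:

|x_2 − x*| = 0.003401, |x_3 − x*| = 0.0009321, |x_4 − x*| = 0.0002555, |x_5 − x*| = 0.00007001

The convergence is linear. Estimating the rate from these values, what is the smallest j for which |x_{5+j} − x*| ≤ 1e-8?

Rate ρ ≈ |x_5 − x*|/|x_4 − x*| = 0.00007001/0.0002555 = 0.2740.
After j more steps, |x_{5+j} − x*| ≈ 0.00007001·ρ^j; need ρ^j ≤ 1e-8/0.00007001 = 0.000142837.
j ≥ ln(0.000142837)/ln(0.2740) = -8.8538/-1.29463 = 6.839.
So 7 more iterations are needed.

7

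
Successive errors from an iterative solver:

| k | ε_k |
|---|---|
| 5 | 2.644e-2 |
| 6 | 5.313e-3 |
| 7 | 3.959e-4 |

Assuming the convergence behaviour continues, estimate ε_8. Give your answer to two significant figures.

First estimate the order: p ≈ ln(ε_7/ε_6) / ln(ε_6/ε_5) = ln(3.959e-4/5.313e-3)/ln(5.313e-3/2.644e-2) = ln(0.0745153)/ln(0.200946) ≈ 1.6182.
Then ε_8 ≈ ε_7·(ε_7/ε_6)^p = 3.959e-4·(0.0745153)^1.6182 = 3.959e-4·0.0149647 ≈ 5.925e-06.

5.9e-6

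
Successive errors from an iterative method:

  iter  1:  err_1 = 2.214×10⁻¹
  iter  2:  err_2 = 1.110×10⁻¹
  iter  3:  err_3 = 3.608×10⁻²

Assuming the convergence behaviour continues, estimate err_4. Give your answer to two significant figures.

First estimate the order: p ≈ ln(err_3/err_2) / ln(err_2/err_1) = ln(3.608×10⁻²/1.110×10⁻¹)/ln(1.110×10⁻¹/2.214×10⁻¹) = ln(0.325045)/ln(0.501355) ≈ 1.6276.
Then err_4 ≈ err_3·(err_3/err_2)^p = 3.608×10⁻²·(0.325045)^1.6276 = 3.608×10⁻²·0.160561 ≈ 0.005793.

5.8e-3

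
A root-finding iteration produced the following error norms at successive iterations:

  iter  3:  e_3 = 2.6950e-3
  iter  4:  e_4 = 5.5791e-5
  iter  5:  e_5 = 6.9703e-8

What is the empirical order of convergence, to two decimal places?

p ≈ ln(e_5/e_4) / ln(e_4/e_3)
  = ln(6.9703e-8/5.5791e-5) / ln(5.5791e-5/2.6950e-3)
  = ln(0.00124936) / ln(0.0207017)
  = -6.68512 / -3.87754 ≈ 1.72406

1.72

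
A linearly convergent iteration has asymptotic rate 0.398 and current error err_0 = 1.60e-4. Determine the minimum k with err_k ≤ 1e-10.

After k steps, err_k ≈ 1.60e-4·0.398^k.
Need 0.398^k ≤ 1e-10/1.60e-4 = 6.25e-07.
k ≥ ln(6.25e-07)/ln(0.398) = -14.2855/-0.92130 = 15.506.
Smallest integer k = 16.

16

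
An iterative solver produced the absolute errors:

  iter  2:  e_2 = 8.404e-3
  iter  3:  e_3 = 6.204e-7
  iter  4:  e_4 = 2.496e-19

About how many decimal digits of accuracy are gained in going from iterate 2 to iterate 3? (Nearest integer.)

Digits gained ≈ log₁₀(e_2/e_3) = log₁₀(8.404e-3/6.204e-7) = log₁₀(13546.1) ≈ 4.132.

4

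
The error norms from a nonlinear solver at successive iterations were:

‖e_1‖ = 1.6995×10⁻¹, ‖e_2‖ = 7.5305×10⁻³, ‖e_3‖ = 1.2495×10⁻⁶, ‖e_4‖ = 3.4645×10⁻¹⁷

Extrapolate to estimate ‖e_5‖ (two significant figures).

First estimate the order: p ≈ ln(‖e_4‖/‖e_3‖) / ln(‖e_3‖/‖e_2‖) = ln(3.4645×10⁻¹⁷/1.2495×10⁻⁶)/ln(1.2495×10⁻⁶/7.5305×10⁻³) = ln(2.77271e-11)/ln(0.000165925) ≈ 2.7928.
Then ‖e_5‖ ≈ ‖e_4‖·(‖e_4‖/‖e_3‖)^p = 3.4645×10⁻¹⁷·(2.77271e-11)^2.7928 = 3.4645×10⁻¹⁷·3.28204e-30 ≈ 1.137e-46.

1.1e-46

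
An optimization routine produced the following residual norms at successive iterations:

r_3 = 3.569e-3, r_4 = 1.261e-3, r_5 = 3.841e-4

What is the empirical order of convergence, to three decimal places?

1.143

p ≈ ln(r_5/r_4) / ln(r_4/r_3)
  = ln(3.841e-4/1.261e-3) / ln(1.261e-3/3.569e-3)
  = ln(0.3046) / ln(0.35332)
  = -1.188756 / -1.040381 ≈ 1.142616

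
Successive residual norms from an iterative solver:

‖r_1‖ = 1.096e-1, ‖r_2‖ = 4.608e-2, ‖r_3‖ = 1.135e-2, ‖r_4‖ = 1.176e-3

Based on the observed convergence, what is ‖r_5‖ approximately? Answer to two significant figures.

First estimate the order: p ≈ ln(‖r_4‖/‖r_3‖) / ln(‖r_3‖/‖r_2‖) = ln(1.176e-3/1.135e-2)/ln(1.135e-2/4.608e-2) = ln(0.103612)/ln(0.246311) ≈ 1.6180.
Then ‖r_5‖ ≈ ‖r_4‖·(‖r_4‖/‖r_3‖)^p = 1.176e-3·(0.103612)^1.6180 = 1.176e-3·0.0255231 ≈ 3.002e-05.

3.0e-5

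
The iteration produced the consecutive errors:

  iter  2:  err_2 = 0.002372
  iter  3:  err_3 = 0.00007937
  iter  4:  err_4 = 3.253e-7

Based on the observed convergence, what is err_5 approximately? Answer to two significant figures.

4.5e-11

First estimate the order: p ≈ ln(err_4/err_3) / ln(err_3/err_2) = ln(3.253e-7/0.00007937)/ln(0.00007937/0.002372) = ln(0.00409853)/ln(0.0334612) ≈ 1.6181.
Then err_5 ≈ err_4·(err_4/err_3)^p = 3.253e-7·(0.00409853)^1.6181 = 3.253e-7·0.000137086 ≈ 4.459e-11.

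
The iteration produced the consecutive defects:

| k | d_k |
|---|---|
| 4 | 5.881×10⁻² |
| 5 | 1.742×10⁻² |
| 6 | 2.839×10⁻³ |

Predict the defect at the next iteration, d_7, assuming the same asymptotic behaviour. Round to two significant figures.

First estimate the order: p ≈ ln(d_6/d_5) / ln(d_5/d_4) = ln(2.839×10⁻³/1.742×10⁻²)/ln(1.742×10⁻²/5.881×10⁻²) = ln(0.162974)/ln(0.296208) ≈ 1.4911.
Then d_7 ≈ d_6·(d_6/d_5)^p = 2.839×10⁻³·(0.162974)^1.4911 = 2.839×10⁻³·0.0668636 ≈ 0.0001898.

1.9e-4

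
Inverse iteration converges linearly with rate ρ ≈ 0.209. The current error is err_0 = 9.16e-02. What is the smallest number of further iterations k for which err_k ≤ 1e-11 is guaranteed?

After k steps, err_k ≈ 9.16e-02·0.209^k.
Need 0.209^k ≤ 1e-11/9.16e-02 = 1.0917e-10.
k ≥ ln(1.0917e-10)/ln(0.209) = -22.9381/-1.56542 = 14.653.
Smallest integer k = 15.

15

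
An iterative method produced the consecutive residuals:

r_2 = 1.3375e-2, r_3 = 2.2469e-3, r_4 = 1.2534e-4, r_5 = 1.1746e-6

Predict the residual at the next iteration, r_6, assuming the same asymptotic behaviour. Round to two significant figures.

6.1e-10

First estimate the order: p ≈ ln(r_5/r_4) / ln(r_4/r_3) = ln(1.1746e-6/1.2534e-4)/ln(1.2534e-4/2.2469e-3) = ln(0.00937131)/ln(0.0557835) ≈ 1.6180.
Then r_6 ≈ r_5·(r_5/r_4)^p = 1.1746e-6·(0.00937131)^1.6180 = 1.1746e-6·0.000522845 ≈ 6.141e-10.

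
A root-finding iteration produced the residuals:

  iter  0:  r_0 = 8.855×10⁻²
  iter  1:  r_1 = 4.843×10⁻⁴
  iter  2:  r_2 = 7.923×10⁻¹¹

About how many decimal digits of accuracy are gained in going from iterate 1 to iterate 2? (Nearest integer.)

7

Digits gained ≈ log₁₀(r_1/r_2) = log₁₀(4.843×10⁻⁴/7.923×10⁻¹¹) = log₁₀(6.11258e+06) ≈ 6.786.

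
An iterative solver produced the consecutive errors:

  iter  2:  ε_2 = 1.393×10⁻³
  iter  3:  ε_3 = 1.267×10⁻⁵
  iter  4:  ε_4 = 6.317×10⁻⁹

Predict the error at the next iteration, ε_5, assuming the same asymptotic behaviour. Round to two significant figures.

2.9e-14

First estimate the order: p ≈ ln(ε_4/ε_3) / ln(ε_3/ε_2) = ln(6.317×10⁻⁹/1.267×10⁻⁵)/ln(1.267×10⁻⁵/1.393×10⁻³) = ln(0.000498579)/ln(0.00909548) ≈ 1.6178.
Then ε_5 ≈ ε_4·(ε_4/ε_3)^p = 6.317×10⁻⁹·(0.000498579)^1.6178 = 6.317×10⁻⁹·4.54563e-06 ≈ 2.871e-14.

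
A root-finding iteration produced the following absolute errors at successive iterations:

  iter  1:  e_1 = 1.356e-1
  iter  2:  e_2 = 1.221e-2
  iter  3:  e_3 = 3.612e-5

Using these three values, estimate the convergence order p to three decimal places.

p ≈ ln(e_3/e_2) / ln(e_2/e_1)
  = ln(3.612e-5/1.221e-2) / ln(1.221e-2/1.356e-1)
  = ln(0.00295823) / ln(0.0900442)
  = -5.823164 / -2.407455 ≈ 2.418805

2.419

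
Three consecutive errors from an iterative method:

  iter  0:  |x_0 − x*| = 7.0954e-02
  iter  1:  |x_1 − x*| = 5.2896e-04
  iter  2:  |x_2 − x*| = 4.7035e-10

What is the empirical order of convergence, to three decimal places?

2.844

p ≈ ln(|x_2 − x*|/|x_1 − x*|) / ln(|x_1 − x*|/|x_0 − x*|)
  = ln(4.7035e-10/5.2896e-04) / ln(5.2896e-04/7.0954e-02)
  = ln(8.89198e-07) / ln(0.00745497)
  = -13.932946 / -4.898874 ≈ 2.844112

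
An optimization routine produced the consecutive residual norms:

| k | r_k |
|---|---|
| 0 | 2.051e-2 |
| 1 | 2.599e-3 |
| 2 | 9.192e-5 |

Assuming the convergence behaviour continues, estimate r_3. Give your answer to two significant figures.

4.1e-7

First estimate the order: p ≈ ln(r_2/r_1) / ln(r_1/r_0) = ln(9.192e-5/2.599e-3)/ln(2.599e-3/2.051e-2) = ln(0.0353674)/ln(0.126719) ≈ 1.6178.
Then r_3 ≈ r_2·(r_2/r_1)^p = 9.192e-5·(0.0353674)^1.6178 = 9.192e-5·0.00448673 ≈ 4.124e-07.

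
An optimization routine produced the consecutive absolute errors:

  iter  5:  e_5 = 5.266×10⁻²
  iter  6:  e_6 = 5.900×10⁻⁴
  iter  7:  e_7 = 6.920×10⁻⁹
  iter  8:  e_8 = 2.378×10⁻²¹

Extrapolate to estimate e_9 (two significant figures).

First estimate the order: p ≈ ln(e_8/e_7) / ln(e_7/e_6) = ln(2.378×10⁻²¹/6.920×10⁻⁹)/ln(6.920×10⁻⁹/5.900×10⁻⁴) = ln(3.43642e-13)/ln(1.17288e-05) ≈ 2.5278.
Then e_9 ≈ e_8·(e_8/e_7)^p = 2.378×10⁻²¹·(3.43642e-13)^2.5278 = 2.378×10⁻²¹·3.11723e-32 ≈ 7.413e-53.

7.4e-53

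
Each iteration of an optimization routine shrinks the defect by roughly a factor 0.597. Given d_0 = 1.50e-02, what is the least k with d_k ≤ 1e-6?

After k steps, d_k ≈ 1.50e-02·0.597^k.
Need 0.597^k ≤ 1e-6/1.50e-02 = 6.66667e-05.
k ≥ ln(6.66667e-05)/ln(0.597) = -9.6158/-0.51584 = 18.641.
Smallest integer k = 19.

19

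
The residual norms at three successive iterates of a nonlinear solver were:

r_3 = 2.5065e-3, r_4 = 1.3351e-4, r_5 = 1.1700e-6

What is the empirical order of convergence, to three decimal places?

1.615

p ≈ ln(r_5/r_4) / ln(r_4/r_3)
  = ln(1.1700e-6/1.3351e-4) / ln(1.3351e-4/2.5065e-3)
  = ln(0.00876339) / ln(0.0532655)
  = -4.737172 / -2.932466 ≈ 1.615423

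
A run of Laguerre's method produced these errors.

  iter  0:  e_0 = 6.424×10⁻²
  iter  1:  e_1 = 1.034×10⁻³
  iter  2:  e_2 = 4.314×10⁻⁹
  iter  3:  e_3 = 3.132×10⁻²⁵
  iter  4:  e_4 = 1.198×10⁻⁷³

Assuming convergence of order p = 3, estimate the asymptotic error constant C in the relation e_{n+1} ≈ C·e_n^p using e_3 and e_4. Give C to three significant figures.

3.90

C ≈ e_4 / e_3^3
  = 1.198×10⁻⁷³ / (3.132×10⁻²⁵)^3
  = 1.198×10⁻⁷³ / 3.07231e-74 ≈ 3.8993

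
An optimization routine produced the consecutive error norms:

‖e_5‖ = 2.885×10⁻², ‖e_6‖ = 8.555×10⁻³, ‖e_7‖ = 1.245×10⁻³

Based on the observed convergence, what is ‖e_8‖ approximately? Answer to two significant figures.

5.9e-5

First estimate the order: p ≈ ln(‖e_7‖/‖e_6‖) / ln(‖e_6‖/‖e_5‖) = ln(1.245×10⁻³/8.555×10⁻³)/ln(8.555×10⁻³/2.885×10⁻²) = ln(0.145529)/ln(0.296534) ≈ 1.5855.
Then ‖e_8‖ ≈ ‖e_7‖·(‖e_7‖/‖e_6‖)^p = 1.245×10⁻³·(0.145529)^1.5855 = 1.245×10⁻³·0.0470822 ≈ 5.862e-05.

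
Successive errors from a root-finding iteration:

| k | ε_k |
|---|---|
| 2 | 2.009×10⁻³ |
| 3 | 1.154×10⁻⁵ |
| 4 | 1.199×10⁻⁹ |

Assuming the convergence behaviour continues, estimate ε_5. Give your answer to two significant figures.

9.9e-17

First estimate the order: p ≈ ln(ε_4/ε_3) / ln(ε_3/ε_2) = ln(1.199×10⁻⁹/1.154×10⁻⁵)/ln(1.154×10⁻⁵/2.009×10⁻³) = ln(0.000103899)/ln(0.00574415) ≈ 1.7777.
Then ε_5 ≈ ε_4·(ε_4/ε_3)^p = 1.199×10⁻⁹·(0.000103899)^1.7777 = 1.199×10⁻⁹·8.29335e-08 ≈ 9.944e-17.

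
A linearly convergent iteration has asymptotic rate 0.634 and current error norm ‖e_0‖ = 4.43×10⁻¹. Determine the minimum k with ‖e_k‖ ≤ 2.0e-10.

After k steps, ‖e_k‖ ≈ 4.43×10⁻¹·0.634^k.
Need 0.634^k ≤ 2.0e-10/4.43×10⁻¹ = 4.51467e-10.
k ≥ ln(4.51467e-10)/ln(0.634) = -21.5185/-0.45571 = 47.220.
Smallest integer k = 48.

48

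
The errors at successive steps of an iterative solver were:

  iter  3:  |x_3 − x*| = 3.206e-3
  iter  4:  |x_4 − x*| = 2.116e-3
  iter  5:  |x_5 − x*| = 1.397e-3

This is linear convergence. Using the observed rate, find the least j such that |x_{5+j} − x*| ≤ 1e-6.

18

Rate ρ ≈ |x_5 − x*|/|x_4 − x*| = 1.397e-3/2.116e-3 = 0.6602.
After j more steps, |x_{5+j} − x*| ≈ 1.397e-3·ρ^j; need ρ^j ≤ 1e-6/1.397e-3 = 0.00071582.
j ≥ ln(0.00071582)/ln(0.6602) = -7.2421/-0.41521 = 17.442.
So 18 more iterations are needed.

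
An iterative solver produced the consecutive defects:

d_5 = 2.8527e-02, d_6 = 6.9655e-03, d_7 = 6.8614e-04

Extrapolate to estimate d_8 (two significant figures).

First estimate the order: p ≈ ln(d_7/d_6) / ln(d_6/d_5) = ln(6.8614e-04/6.9655e-03)/ln(6.9655e-03/2.8527e-02) = ln(0.0985055)/ln(0.244172) ≈ 1.6439.
Then d_8 ≈ d_7·(d_7/d_6)^p = 6.8614e-04·(0.0985055)^1.6439 = 6.8614e-04·0.0221488 ≈ 1.52e-05.

1.5e-5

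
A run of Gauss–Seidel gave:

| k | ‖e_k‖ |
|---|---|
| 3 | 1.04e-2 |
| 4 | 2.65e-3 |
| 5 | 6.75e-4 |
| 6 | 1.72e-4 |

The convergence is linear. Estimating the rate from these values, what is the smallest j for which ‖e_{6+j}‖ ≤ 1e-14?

18

Rate ρ ≈ ‖e_6‖/‖e_5‖ = 1.72e-4/6.75e-4 = 0.2548.
After j more steps, ‖e_{6+j}‖ ≈ 1.72e-4·ρ^j; need ρ^j ≤ 1e-14/1.72e-4 = 5.81395e-11.
j ≥ ln(5.81395e-11)/ln(0.2548) = -23.5682/-1.36728 = 17.237.
So 18 more iterations are needed.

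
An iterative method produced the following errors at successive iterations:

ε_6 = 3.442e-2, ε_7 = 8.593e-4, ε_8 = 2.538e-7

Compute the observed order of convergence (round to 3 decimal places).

2.202

p ≈ ln(ε_8/ε_7) / ln(ε_7/ε_6)
  = ln(2.538e-7/8.593e-4) / ln(8.593e-4/3.442e-2)
  = ln(0.000295357) / ln(0.0249651)
  = -8.127326 / -3.690276 ≈ 2.202363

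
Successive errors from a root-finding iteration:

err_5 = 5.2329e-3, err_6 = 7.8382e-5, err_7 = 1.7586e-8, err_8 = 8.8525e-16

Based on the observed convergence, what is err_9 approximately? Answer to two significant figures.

2.2e-30

First estimate the order: p ≈ ln(err_8/err_7) / ln(err_7/err_6) = ln(8.8525e-16/1.7586e-8)/ln(1.7586e-8/7.8382e-5) = ln(5.03383e-08)/ln(0.000224363) ≈ 2.0000.
Then err_9 ≈ err_8·(err_8/err_7)^p = 8.8525e-16·(5.03383e-08)^2.0000 = 8.8525e-16·2.53394e-15 ≈ 2.243e-30.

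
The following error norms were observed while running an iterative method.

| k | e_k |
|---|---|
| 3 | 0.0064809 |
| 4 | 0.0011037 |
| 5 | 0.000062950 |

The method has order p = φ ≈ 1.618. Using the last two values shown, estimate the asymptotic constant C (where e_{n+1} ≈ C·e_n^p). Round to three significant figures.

3.83

C ≈ e_5 / e_4^1.618
  = 0.000062950 / (0.0011037)^1.618
  = 0.000062950 / 1.64185e-05 ≈ 3.8341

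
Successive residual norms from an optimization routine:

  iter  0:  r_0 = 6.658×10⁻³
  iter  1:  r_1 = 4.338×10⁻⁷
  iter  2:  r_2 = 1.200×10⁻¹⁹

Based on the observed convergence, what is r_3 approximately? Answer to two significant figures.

First estimate the order: p ≈ ln(r_2/r_1) / ln(r_1/r_0) = ln(1.200×10⁻¹⁹/4.338×10⁻⁷)/ln(4.338×10⁻⁷/6.658×10⁻³) = ln(2.76625e-13)/ln(6.51547e-05) ≈ 3.0000.
Then r_3 ≈ r_2·(r_2/r_1)^p = 1.200×10⁻¹⁹·(2.76625e-13)^3.0000 = 1.200×10⁻¹⁹·2.11677e-38 ≈ 2.54e-57.

2.5e-57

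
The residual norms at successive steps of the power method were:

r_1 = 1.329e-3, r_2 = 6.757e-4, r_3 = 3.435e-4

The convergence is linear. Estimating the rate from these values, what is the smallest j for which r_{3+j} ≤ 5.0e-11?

Rate ρ ≈ r_3/r_2 = 3.435e-4/6.757e-4 = 0.5084.
After j more steps, r_{3+j} ≈ 3.435e-4·ρ^j; need ρ^j ≤ 5.0e-11/3.435e-4 = 1.4556e-07.
j ≥ ln(1.4556e-07)/ln(0.5084) = -15.7427/-0.67649 = 23.271.
So 24 more iterations are needed.

24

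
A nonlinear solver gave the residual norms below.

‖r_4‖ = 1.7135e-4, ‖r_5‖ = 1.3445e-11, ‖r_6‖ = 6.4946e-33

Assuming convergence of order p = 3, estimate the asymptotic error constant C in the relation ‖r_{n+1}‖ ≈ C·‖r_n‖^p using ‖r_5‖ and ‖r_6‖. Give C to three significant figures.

C ≈ ‖r_6‖ / ‖r_5‖^3
  = 6.4946e-33 / (1.3445e-11)^3
  = 6.4946e-33 / 2.43043e-33 ≈ 2.6722

2.67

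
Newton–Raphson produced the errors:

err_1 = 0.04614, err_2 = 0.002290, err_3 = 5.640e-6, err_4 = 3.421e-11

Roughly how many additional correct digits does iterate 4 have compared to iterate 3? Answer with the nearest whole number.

5

Digits gained ≈ log₁₀(err_3/err_4) = log₁₀(5.640e-6/3.421e-11) = log₁₀(164864) ≈ 5.217.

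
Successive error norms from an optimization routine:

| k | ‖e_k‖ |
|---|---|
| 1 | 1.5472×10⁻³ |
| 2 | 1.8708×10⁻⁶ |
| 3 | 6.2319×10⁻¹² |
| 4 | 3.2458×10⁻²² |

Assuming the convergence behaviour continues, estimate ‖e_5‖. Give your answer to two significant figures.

First estimate the order: p ≈ ln(‖e_4‖/‖e_3‖) / ln(‖e_3‖/‖e_2‖) = ln(3.2458×10⁻²²/6.2319×10⁻¹²)/ln(6.2319×10⁻¹²/1.8708×10⁻⁶) = ln(5.20836e-11)/ln(3.33114e-06) ≈ 1.8774.
Then ‖e_5‖ ≈ ‖e_4‖·(‖e_4‖/‖e_3‖)^p = 3.2458×10⁻²²·(5.20836e-11)^1.8774 = 3.2458×10⁻²²·4.94464e-20 ≈ 1.605e-41.

1.6e-41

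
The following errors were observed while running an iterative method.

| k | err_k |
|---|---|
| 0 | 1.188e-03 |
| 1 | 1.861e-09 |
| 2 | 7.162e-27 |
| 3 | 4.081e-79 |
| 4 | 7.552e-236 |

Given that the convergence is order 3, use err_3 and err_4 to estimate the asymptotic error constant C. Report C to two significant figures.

1.1

C ≈ err_4 / err_3^3
  = 7.552e-236 / (4.081e-79)^3
  = 7.552e-236 / 6.79673e-236 ≈ 1.1111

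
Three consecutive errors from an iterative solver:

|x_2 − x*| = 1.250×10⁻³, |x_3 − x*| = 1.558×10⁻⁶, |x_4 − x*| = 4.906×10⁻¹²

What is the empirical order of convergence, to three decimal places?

1.894

p ≈ ln(|x_4 − x*|/|x_3 − x*|) / ln(|x_3 − x*|/|x_2 − x*|)
  = ln(4.906×10⁻¹²/1.558×10⁻⁶) / ln(1.558×10⁻⁶/1.250×10⁻³)
  = ln(3.14891e-06) / ln(0.0012464)
  = -12.668454 / -6.687496 ≈ 1.894349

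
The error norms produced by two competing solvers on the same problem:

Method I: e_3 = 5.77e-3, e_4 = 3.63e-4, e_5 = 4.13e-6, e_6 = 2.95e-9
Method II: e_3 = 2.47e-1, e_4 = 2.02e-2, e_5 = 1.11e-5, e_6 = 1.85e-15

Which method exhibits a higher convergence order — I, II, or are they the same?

Method I: p ≈ ln(2.95e-9/4.13e-6)/ln(4.13e-6/3.63e-4) ≈ 1.62.
Method II: p ≈ ln(1.85e-15/1.11e-5)/ln(1.11e-5/2.02e-2) ≈ 3.00.
Method II has the higher order (≈3.0 vs ≈1.6).

II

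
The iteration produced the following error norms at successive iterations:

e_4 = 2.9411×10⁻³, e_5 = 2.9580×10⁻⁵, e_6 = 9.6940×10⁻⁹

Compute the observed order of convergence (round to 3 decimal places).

1.744

p ≈ ln(e_6/e_5) / ln(e_5/e_4)
  = ln(9.6940×10⁻⁹/2.9580×10⁻⁵) / ln(2.9580×10⁻⁵/2.9411×10⁻³)
  = ln(0.000327721) / ln(0.0100575)
  = -8.023348 / -4.599437 ≈ 1.744420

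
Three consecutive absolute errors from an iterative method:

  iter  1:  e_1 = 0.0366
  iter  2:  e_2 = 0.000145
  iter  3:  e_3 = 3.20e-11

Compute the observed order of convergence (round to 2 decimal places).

2.77

p ≈ ln(e_3/e_2) / ln(e_2/e_1)
  = ln(3.20e-11/0.000145) / ln(0.000145/0.0366)
  = ln(2.2069e-07) / ln(0.00396175)
  = -15.32651 / -5.53107 ≈ 2.77098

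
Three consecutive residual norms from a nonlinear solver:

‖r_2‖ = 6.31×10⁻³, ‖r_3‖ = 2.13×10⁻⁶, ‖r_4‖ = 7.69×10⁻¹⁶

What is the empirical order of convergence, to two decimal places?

2.72

p ≈ ln(‖r_4‖/‖r_3‖) / ln(‖r_3‖/‖r_2‖)
  = ln(7.69×10⁻¹⁶/2.13×10⁻⁶) / ln(2.13×10⁻⁶/6.31×10⁻³)
  = ln(3.61033e-10) / ln(0.000337559)
  = -21.74205 / -7.99377 ≈ 2.71987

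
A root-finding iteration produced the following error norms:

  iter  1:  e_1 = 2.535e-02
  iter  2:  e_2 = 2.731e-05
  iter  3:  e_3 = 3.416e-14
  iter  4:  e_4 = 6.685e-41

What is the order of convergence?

Consecutive ratios: e_4/e_3 = 6.685e-41/3.416e-14 = 1.95697e-27, e_3/e_2 = 3.416e-14/2.731e-05 = 1.25082e-09.
p ≈ ln(1.95697e-27)/ln(1.25082e-09) = -61.4984/-20.4995 ≈ 3.00.
So the convergence is cubic (order 3).

3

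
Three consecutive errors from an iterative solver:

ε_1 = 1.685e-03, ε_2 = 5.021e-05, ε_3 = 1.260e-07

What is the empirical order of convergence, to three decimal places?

p ≈ ln(ε_3/ε_2) / ln(ε_2/ε_1)
  = ln(1.260e-07/5.021e-05) / ln(5.021e-05/1.685e-03)
  = ln(0.00250946) / ln(0.0297982)
  = -5.987688 / -3.513307 ≈ 1.704288

1.704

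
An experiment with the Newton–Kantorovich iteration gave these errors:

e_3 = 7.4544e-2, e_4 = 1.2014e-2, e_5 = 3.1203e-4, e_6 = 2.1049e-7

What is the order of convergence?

2

Consecutive ratios: e_6/e_5 = 2.1049e-7/3.1203e-4 = 0.000674583, e_5/e_4 = 3.1203e-4/1.2014e-2 = 0.0259722.
p ≈ ln(0.000674583)/ln(0.0259722) = -7.3014/-3.6507 ≈ 2.00.
So the convergence is quadratic (order 2).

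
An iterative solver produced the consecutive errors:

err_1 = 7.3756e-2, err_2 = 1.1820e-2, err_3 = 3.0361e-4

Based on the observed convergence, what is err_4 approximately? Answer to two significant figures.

First estimate the order: p ≈ ln(err_3/err_2) / ln(err_2/err_1) = ln(3.0361e-4/1.1820e-2)/ln(1.1820e-2/7.3756e-2) = ln(0.0256861)/ln(0.160258) ≈ 1.9999.
Then err_4 ≈ err_3·(err_3/err_2)^p = 3.0361e-4·(0.0256861)^1.9999 = 3.0361e-4·0.000660017 ≈ 2.004e-07.

2.0e-7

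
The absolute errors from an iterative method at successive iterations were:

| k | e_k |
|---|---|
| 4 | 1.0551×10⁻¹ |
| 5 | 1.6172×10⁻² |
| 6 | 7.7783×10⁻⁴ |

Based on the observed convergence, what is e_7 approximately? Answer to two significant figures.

5.7e-6

First estimate the order: p ≈ ln(e_6/e_5) / ln(e_5/e_4) = ln(7.7783×10⁻⁴/1.6172×10⁻²)/ln(1.6172×10⁻²/1.0551×10⁻¹) = ln(0.0480973)/ln(0.153275) ≈ 1.6180.
Then e_7 ≈ e_6·(e_6/e_5)^p = 7.7783×10⁻⁴·(0.0480973)^1.6180 = 7.7783×10⁻⁴·0.00737346 ≈ 5.735e-06.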